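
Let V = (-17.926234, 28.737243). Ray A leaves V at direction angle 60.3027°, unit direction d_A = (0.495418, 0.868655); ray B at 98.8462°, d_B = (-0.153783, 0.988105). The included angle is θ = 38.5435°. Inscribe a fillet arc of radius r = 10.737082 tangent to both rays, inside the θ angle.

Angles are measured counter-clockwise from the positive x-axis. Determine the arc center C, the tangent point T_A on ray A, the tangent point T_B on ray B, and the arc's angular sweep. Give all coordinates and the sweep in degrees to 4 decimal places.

center=(-12.0394,60.7320) T_A=(-2.7125,55.4126) T_B=(-22.6487,59.0808) sweep=141.4565

bisector direction at 79.5744° = (0.180958,0.983491)
center distance |VC| = r/sin(θ/2) = 10.737082/sin(19.2718°) = 32.531781
C = V + |VC|·bis = (-12.0394,60.7320)
T_A = V + ((C−V)·d_A)·d_A = V + 30.7088·d_A = (-2.7125,55.4126)
T_B = V + ((C−V)·d_B)·d_B = V + 30.7088·d_B = (-22.6487,59.0808)
sweep = 180° − θ = 141.4565°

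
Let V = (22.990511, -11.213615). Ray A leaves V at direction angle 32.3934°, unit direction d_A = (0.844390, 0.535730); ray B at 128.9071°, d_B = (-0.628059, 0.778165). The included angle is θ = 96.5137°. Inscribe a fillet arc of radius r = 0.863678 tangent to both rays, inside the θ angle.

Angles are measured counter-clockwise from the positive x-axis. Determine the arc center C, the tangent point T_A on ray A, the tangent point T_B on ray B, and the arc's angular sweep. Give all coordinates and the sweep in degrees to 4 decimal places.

center=(23.1786,-10.0715) T_A=(23.6413,-10.8007) T_B=(22.5065,-10.6139) sweep=83.4863

bisector direction at 80.6502° = (0.162461,0.986715)
center distance |VC| = r/sin(θ/2) = 0.863678/sin(48.2569°) = 1.157533
C = V + |VC|·bis = (23.1786,-10.0715)
T_A = V + ((C−V)·d_A)·d_A = V + 0.7707·d_A = (23.6413,-10.8007)
T_B = V + ((C−V)·d_B)·d_B = V + 0.7707·d_B = (22.5065,-10.6139)
sweep = 180° − θ = 83.4863°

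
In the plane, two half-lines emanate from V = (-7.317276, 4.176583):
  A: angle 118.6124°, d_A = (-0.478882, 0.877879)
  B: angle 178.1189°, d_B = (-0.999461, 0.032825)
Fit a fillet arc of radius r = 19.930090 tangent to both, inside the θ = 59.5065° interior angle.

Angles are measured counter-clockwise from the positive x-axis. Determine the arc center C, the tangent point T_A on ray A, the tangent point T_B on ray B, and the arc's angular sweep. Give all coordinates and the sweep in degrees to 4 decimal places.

center=(-41.5101,25.2404) T_A=(-24.0139,34.7846) T_B=(-42.1643,5.3211) sweep=120.4935

bisector direction at 148.3657° = (-0.851413,0.524496)
center distance |VC| = r/sin(θ/2) = 19.930090/sin(29.7533°) = 40.160116
C = V + |VC|·bis = (-41.5101,25.2404)
T_A = V + ((C−V)·d_A)·d_A = V + 34.8658·d_A = (-24.0139,34.7846)
T_B = V + ((C−V)·d_B)·d_B = V + 34.8658·d_B = (-42.1643,5.3211)
sweep = 180° − θ = 120.4935°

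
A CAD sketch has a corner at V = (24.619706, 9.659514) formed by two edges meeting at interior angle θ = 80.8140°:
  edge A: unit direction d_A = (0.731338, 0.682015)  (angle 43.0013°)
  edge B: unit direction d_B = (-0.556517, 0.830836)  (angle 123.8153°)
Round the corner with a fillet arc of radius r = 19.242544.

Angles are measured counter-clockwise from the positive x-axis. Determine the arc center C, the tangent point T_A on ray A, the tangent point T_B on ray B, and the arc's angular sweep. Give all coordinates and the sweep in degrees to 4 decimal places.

bisector direction at 83.4083° = (0.114793,0.993389)
center distance |VC| = r/sin(θ/2) = 19.242544/sin(40.4070°) = 29.685529
C = V + |VC|·bis = (28.0274,39.1488)
T_A = V + ((C−V)·d_A)·d_A = V + 22.6043·d_A = (41.1511,25.0760)
T_B = V + ((C−V)·d_B)·d_B = V + 22.6043·d_B = (12.0400,28.4400)
sweep = 180° − θ = 99.1860°

center=(28.0274,39.1488) T_A=(41.1511,25.0760) T_B=(12.0400,28.4400) sweep=99.1860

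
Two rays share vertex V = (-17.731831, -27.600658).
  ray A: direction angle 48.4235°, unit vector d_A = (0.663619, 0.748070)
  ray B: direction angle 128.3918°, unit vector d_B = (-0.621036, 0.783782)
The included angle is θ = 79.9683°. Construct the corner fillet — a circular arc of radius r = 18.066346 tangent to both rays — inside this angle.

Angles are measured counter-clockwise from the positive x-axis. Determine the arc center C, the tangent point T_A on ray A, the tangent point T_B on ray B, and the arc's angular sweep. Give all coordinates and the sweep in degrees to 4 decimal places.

bisector direction at 88.4076° = (0.027788,0.999614)
center distance |VC| = r/sin(θ/2) = 18.066346/sin(39.9841°) = 28.115515
C = V + |VC|·bis = (-16.9506,0.5040)
T_A = V + ((C−V)·d_A)·d_A = V + 21.5427·d_A = (-3.4357,-11.4852)
T_B = V + ((C−V)·d_B)·d_B = V + 21.5427·d_B = (-31.1106,-10.7158)
sweep = 180° − θ = 100.0317°

center=(-16.9506,0.5040) T_A=(-3.4357,-11.4852) T_B=(-31.1106,-10.7158) sweep=100.0317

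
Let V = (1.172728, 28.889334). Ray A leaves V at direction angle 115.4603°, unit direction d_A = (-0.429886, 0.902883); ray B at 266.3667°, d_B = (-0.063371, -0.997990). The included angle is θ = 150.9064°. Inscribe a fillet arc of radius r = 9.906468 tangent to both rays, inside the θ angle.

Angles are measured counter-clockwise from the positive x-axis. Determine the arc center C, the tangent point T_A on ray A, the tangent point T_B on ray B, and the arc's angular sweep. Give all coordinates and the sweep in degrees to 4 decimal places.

bisector direction at 190.9135° = (-0.981914,-0.189327)
center distance |VC| = r/sin(θ/2) = 9.906468/sin(75.4532°) = 10.234559
C = V + |VC|·bis = (-8.8767,26.9517)
T_A = V + ((C−V)·d_A)·d_A = V + 2.5706·d_A = (0.0677,31.2103)
T_B = V + ((C−V)·d_B)·d_B = V + 2.5706·d_B = (1.0098,26.3239)
sweep = 180° − θ = 29.0936°

center=(-8.8767,26.9517) T_A=(0.0677,31.2103) T_B=(1.0098,26.3239) sweep=29.0936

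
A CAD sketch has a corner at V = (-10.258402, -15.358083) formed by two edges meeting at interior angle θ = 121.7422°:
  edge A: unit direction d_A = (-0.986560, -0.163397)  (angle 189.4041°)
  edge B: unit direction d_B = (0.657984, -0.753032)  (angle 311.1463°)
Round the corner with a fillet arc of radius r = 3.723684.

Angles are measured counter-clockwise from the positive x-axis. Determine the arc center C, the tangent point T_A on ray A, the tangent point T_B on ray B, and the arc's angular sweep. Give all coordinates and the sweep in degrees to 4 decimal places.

center=(-11.6971,-19.3708) T_A=(-12.3056,-15.6971) T_B=(-8.8931,-16.9207) sweep=58.2578

bisector direction at 250.2752° = (-0.337503,-0.941325)
center distance |VC| = r/sin(θ/2) = 3.723684/sin(60.8711°) = 4.262816
C = V + |VC|·bis = (-11.6971,-19.3708)
T_A = V + ((C−V)·d_A)·d_A = V + 2.0750·d_A = (-12.3056,-15.6971)
T_B = V + ((C−V)·d_B)·d_B = V + 2.0750·d_B = (-8.8931,-16.9207)
sweep = 180° − θ = 58.2578°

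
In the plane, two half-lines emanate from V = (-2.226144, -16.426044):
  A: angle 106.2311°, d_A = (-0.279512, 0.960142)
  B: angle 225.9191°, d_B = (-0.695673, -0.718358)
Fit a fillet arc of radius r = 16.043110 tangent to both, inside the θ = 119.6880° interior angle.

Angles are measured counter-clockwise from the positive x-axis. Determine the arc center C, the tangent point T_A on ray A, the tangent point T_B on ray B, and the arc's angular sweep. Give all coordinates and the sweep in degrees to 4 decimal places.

center=(-20.2351,-11.9610) T_A=(-4.8314,-7.4767) T_B=(-8.7104,-23.1217) sweep=60.3120

bisector direction at 166.0751° = (-0.970612,0.240650)
center distance |VC| = r/sin(θ/2) = 16.043110/sin(59.8440°) = 18.554223
C = V + |VC|·bis = (-20.2351,-11.9610)
T_A = V + ((C−V)·d_A)·d_A = V + 9.3208·d_A = (-4.8314,-7.4767)
T_B = V + ((C−V)·d_B)·d_B = V + 9.3208·d_B = (-8.7104,-23.1217)
sweep = 180° − θ = 60.3120°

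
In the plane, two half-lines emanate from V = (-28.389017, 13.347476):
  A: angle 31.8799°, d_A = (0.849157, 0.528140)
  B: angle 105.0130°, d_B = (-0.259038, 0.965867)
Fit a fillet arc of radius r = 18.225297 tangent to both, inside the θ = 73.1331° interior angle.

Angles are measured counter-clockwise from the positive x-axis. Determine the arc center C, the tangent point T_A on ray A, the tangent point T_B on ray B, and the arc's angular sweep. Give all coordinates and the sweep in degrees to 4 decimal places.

bisector direction at 68.4464° = (0.367371,0.930075)
center distance |VC| = r/sin(θ/2) = 18.225297/sin(36.5665°) = 30.591878
C = V + |VC|·bis = (-17.1505,41.8002)
T_A = V + ((C−V)·d_A)·d_A = V + 24.5703·d_A = (-7.5249,26.3241)
T_B = V + ((C−V)·d_B)·d_B = V + 24.5703·d_B = (-34.7537,37.0792)
sweep = 180° − θ = 106.8669°

center=(-17.1505,41.8002) T_A=(-7.5249,26.3241) T_B=(-34.7537,37.0792) sweep=106.8669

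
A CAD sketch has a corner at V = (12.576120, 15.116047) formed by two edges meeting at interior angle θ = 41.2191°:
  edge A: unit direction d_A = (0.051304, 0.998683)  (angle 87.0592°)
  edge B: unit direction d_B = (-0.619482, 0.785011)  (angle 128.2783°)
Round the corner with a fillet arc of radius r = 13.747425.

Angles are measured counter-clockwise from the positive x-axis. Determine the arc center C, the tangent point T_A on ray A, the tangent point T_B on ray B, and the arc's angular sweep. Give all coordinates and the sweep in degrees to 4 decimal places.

center=(0.7223,52.3291) T_A=(14.4516,51.6238) T_B=(-10.0696,43.8129) sweep=138.7809

bisector direction at 107.6688° = (-0.303513,0.952827)
center distance |VC| = r/sin(θ/2) = 13.747425/sin(20.6095°) = 39.055444
C = V + |VC|·bis = (0.7223,52.3291)
T_A = V + ((C−V)·d_A)·d_A = V + 36.5559·d_A = (14.4516,51.6238)
T_B = V + ((C−V)·d_B)·d_B = V + 36.5559·d_B = (-10.0696,43.8129)
sweep = 180° − θ = 138.7809°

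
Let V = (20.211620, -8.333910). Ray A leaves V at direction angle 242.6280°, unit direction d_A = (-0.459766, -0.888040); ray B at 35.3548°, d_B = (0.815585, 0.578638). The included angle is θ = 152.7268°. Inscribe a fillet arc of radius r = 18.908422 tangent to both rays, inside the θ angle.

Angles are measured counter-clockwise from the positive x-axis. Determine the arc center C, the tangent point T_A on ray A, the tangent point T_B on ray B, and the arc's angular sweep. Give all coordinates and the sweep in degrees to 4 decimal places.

center=(34.8940,-21.1010) T_A=(18.1026,-12.4075) T_B=(23.9529,-5.6796) sweep=27.2732

bisector direction at 318.9914° = (0.754611,-0.656172)
center distance |VC| = r/sin(θ/2) = 18.908422/sin(76.3634°) = 19.456900
C = V + |VC|·bis = (34.8940,-21.1010)
T_A = V + ((C−V)·d_A)·d_A = V + 4.5872·d_A = (18.1026,-12.4075)
T_B = V + ((C−V)·d_B)·d_B = V + 4.5872·d_B = (23.9529,-5.6796)
sweep = 180° − θ = 27.2732°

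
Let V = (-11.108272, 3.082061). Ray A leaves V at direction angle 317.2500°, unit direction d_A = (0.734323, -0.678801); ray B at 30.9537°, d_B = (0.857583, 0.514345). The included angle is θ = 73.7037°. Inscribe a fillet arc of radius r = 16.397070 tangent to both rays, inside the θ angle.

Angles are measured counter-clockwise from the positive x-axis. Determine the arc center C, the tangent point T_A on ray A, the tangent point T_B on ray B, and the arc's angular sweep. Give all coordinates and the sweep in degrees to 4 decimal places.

bisector direction at 354.1019° = (0.994706,-0.102760)
center distance |VC| = r/sin(θ/2) = 16.397070/sin(36.8518°) = 27.339934
C = V + |VC|·bis = (16.0869,0.2726)
T_A = V + ((C−V)·d_A)·d_A = V + 21.8771·d_A = (4.9566,-11.7681)
T_B = V + ((C−V)·d_B)·d_B = V + 21.8771·d_B = (7.6532,14.3344)
sweep = 180° − θ = 106.2963°

center=(16.0869,0.2726) T_A=(4.9566,-11.7681) T_B=(7.6532,14.3344) sweep=106.2963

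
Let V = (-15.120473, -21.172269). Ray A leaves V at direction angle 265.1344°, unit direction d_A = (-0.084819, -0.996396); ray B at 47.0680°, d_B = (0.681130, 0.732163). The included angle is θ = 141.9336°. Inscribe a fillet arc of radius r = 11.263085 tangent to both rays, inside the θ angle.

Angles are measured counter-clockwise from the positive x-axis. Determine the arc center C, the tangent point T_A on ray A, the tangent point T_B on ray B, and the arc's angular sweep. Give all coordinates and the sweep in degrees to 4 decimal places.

center=(-4.2275,-25.9991) T_A=(-15.4500,-25.0438) T_B=(-12.4739,-18.3275) sweep=38.0664

bisector direction at 336.1012° = (0.914262,-0.405122)
center distance |VC| = r/sin(θ/2) = 11.263085/sin(70.9668°) = 11.914451
C = V + |VC|·bis = (-4.2275,-25.9991)
T_A = V + ((C−V)·d_A)·d_A = V + 3.8855·d_A = (-15.4500,-25.0438)
T_B = V + ((C−V)·d_B)·d_B = V + 3.8855·d_B = (-12.4739,-18.3275)
sweep = 180° − θ = 38.0664°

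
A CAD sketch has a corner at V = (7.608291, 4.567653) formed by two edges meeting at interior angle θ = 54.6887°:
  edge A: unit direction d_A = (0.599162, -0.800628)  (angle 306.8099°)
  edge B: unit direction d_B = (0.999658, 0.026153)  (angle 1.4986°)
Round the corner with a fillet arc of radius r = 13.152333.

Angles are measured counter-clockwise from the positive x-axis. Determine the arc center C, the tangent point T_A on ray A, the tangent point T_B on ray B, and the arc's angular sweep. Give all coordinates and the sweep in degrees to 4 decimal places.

center=(33.3774,-7.9150) T_A=(22.8473,-15.7954) T_B=(33.0334,5.2328) sweep=125.3113

bisector direction at 334.1542° = (0.899971,-0.435950)
center distance |VC| = r/sin(θ/2) = 13.152333/sin(27.3443°) = 28.633282
C = V + |VC|·bis = (33.3774,-7.9150)
T_A = V + ((C−V)·d_A)·d_A = V + 25.4339·d_A = (22.8473,-15.7954)
T_B = V + ((C−V)·d_B)·d_B = V + 25.4339·d_B = (33.0334,5.2328)
sweep = 180° − θ = 125.3113°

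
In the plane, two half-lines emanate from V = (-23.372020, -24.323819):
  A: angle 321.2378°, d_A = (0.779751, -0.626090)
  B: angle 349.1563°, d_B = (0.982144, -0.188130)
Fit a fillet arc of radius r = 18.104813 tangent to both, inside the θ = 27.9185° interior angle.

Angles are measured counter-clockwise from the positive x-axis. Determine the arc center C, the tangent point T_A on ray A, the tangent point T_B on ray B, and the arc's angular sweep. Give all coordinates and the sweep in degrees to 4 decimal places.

bisector direction at 335.1970° = (0.907756,-0.419499)
center distance |VC| = r/sin(θ/2) = 18.104813/sin(13.9593°) = 75.051538
C = V + |VC|·bis = (44.7565,-55.8079)
T_A = V + ((C−V)·d_A)·d_A = V + 72.8351·d_A = (33.4212,-69.9251)
T_B = V + ((C−V)·d_B)·d_B = V + 72.8351·d_B = (48.1625,-38.0263)
sweep = 180° − θ = 152.0815°

center=(44.7565,-55.8079) T_A=(33.4212,-69.9251) T_B=(48.1625,-38.0263) sweep=152.0815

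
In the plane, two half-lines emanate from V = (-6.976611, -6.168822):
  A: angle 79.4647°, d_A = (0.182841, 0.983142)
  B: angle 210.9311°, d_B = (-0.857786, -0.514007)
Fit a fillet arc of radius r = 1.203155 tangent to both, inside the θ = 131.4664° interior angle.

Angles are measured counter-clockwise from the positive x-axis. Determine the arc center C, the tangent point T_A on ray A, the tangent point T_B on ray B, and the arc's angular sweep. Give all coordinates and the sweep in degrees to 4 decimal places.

center=(-8.0603,-5.4156) T_A=(-6.8774,-5.6356) T_B=(-7.4419,-6.4476) sweep=48.5336

bisector direction at 145.1979° = (-0.821128,0.570744)
center distance |VC| = r/sin(θ/2) = 1.203155/sin(65.7332°) = 1.319768
C = V + |VC|·bis = (-8.0603,-5.4156)
T_A = V + ((C−V)·d_A)·d_A = V + 0.5424·d_A = (-6.8774,-5.6356)
T_B = V + ((C−V)·d_B)·d_B = V + 0.5424·d_B = (-7.4419,-6.4476)
sweep = 180° − θ = 48.5336°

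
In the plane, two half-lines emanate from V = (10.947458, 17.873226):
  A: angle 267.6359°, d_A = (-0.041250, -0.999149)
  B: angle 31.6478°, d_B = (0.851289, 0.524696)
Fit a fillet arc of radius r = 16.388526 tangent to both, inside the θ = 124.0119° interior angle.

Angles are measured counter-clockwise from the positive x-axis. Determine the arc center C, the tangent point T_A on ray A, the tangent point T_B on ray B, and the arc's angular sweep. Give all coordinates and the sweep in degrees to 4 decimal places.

bisector direction at 329.6418° = (0.862883,-0.505404)
center distance |VC| = r/sin(θ/2) = 16.388526/sin(62.0059°) = 18.560129
C = V + |VC|·bis = (26.9627,8.4929)
T_A = V + ((C−V)·d_A)·d_A = V + 8.7118·d_A = (10.5881,9.1689)
T_B = V + ((C−V)·d_B)·d_B = V + 8.7118·d_B = (18.3637,22.4442)
sweep = 180° − θ = 55.9881°

center=(26.9627,8.4929) T_A=(10.5881,9.1689) T_B=(18.3637,22.4442) sweep=55.9881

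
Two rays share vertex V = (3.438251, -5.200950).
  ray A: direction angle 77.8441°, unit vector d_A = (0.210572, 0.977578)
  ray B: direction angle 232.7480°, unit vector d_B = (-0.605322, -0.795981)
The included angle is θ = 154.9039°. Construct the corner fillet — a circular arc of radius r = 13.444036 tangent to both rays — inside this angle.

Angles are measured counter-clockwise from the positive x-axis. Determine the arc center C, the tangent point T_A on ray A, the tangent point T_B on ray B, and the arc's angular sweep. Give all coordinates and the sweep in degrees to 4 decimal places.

bisector direction at 155.2960° = (-0.908479,0.417930)
center distance |VC| = r/sin(θ/2) = 13.444036/sin(77.4519°) = 13.773016
C = V + |VC|·bis = (-9.0743,0.5552)
T_A = V + ((C−V)·d_A)·d_A = V + 2.9923·d_A = (4.0683,-2.2757)
T_B = V + ((C−V)·d_B)·d_B = V + 2.9923·d_B = (1.6269,-7.5828)
sweep = 180° − θ = 25.0961°

center=(-9.0743,0.5552) T_A=(4.0683,-2.2757) T_B=(1.6269,-7.5828) sweep=25.0961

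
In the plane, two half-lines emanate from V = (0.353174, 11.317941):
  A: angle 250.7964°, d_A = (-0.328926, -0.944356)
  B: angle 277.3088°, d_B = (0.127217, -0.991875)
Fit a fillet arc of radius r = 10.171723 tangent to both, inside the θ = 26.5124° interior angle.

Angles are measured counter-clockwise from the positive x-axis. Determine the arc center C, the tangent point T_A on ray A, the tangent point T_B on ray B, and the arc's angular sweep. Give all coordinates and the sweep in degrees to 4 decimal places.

center=(-4.2431,-32.8021) T_A=(-13.8488,-29.4563) T_B=(5.8460,-31.5081) sweep=153.4876

bisector direction at 264.0526° = (-0.103615,-0.994617)
center distance |VC| = r/sin(θ/2) = 10.171723/sin(13.2562°) = 44.358785
C = V + |VC|·bis = (-4.2431,-32.8021)
T_A = V + ((C−V)·d_A)·d_A = V + 43.1768·d_A = (-13.8488,-29.4563)
T_B = V + ((C−V)·d_B)·d_B = V + 43.1768·d_B = (5.8460,-31.5081)
sweep = 180° − θ = 153.4876°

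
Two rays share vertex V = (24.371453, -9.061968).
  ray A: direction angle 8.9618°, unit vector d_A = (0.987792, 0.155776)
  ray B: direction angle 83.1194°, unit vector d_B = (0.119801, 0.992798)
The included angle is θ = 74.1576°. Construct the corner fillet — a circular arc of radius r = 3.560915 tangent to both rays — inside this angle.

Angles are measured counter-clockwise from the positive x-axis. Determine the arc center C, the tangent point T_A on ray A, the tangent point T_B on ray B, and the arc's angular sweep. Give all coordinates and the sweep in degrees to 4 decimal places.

bisector direction at 46.0406° = (0.694148,0.719832)
center distance |VC| = r/sin(θ/2) = 3.560915/sin(37.0788°) = 5.906185
C = V + |VC|·bis = (28.4712,-4.8105)
T_A = V + ((C−V)·d_A)·d_A = V + 4.7120·d_A = (29.0259,-8.3280)
T_B = V + ((C−V)·d_B)·d_B = V + 4.7120·d_B = (24.9360,-4.3839)
sweep = 180° − θ = 105.8424°

center=(28.4712,-4.8105) T_A=(29.0259,-8.3280) T_B=(24.9360,-4.3839) sweep=105.8424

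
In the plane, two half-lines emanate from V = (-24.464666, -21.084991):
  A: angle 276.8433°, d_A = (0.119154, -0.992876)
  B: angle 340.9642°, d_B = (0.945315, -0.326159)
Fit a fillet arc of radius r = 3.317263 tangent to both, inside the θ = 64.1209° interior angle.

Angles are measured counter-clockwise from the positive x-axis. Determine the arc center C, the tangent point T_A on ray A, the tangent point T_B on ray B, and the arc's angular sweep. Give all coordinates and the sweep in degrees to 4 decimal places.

center=(-20.5400,-25.9483) T_A=(-23.8336,-26.3435) T_B=(-19.4580,-22.8124) sweep=115.8791

bisector direction at 308.9038° = (0.628014,-0.778202)
center distance |VC| = r/sin(θ/2) = 3.317263/sin(32.0605°) = 6.249392
C = V + |VC|·bis = (-20.5400,-25.9483)
T_A = V + ((C−V)·d_A)·d_A = V + 5.2963·d_A = (-23.8336,-26.3435)
T_B = V + ((C−V)·d_B)·d_B = V + 5.2963·d_B = (-19.4580,-22.8124)
sweep = 180° − θ = 115.8791°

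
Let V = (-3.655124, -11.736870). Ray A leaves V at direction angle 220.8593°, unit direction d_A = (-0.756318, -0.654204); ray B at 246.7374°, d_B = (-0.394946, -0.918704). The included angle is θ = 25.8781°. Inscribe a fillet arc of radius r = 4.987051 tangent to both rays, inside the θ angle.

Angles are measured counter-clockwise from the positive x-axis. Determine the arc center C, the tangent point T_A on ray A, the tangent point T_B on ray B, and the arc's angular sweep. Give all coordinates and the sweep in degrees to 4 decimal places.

center=(-16.8097,-29.7092) T_A=(-20.0722,-25.9374) T_B=(-12.2281,-31.6788) sweep=154.1219

bisector direction at 233.7983° = (-0.590629,-0.806943)
center distance |VC| = r/sin(θ/2) = 4.987051/sin(12.9390°) = 22.272130
C = V + |VC|·bis = (-16.8097,-29.7092)
T_A = V + ((C−V)·d_A)·d_A = V + 21.7066·d_A = (-20.0722,-25.9374)
T_B = V + ((C−V)·d_B)·d_B = V + 21.7066·d_B = (-12.2281,-31.6788)
sweep = 180° − θ = 154.1219°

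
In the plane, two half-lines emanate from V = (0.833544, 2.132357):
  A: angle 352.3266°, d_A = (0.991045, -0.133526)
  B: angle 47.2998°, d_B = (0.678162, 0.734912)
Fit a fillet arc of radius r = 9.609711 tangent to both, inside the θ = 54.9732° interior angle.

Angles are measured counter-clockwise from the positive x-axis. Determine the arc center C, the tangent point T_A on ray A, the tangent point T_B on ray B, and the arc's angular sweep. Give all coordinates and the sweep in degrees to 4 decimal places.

center=(20.4219,9.1897) T_A=(19.1388,-0.3340) T_B=(13.3596,15.7066) sweep=125.0268

bisector direction at 19.8132° = (0.940803,0.338955)
center distance |VC| = r/sin(θ/2) = 9.609711/sin(27.4866°) = 20.820919
C = V + |VC|·bis = (20.4219,9.1897)
T_A = V + ((C−V)·d_A)·d_A = V + 18.4706·d_A = (19.1388,-0.3340)
T_B = V + ((C−V)·d_B)·d_B = V + 18.4706·d_B = (13.3596,15.7066)
sweep = 180° − θ = 125.0268°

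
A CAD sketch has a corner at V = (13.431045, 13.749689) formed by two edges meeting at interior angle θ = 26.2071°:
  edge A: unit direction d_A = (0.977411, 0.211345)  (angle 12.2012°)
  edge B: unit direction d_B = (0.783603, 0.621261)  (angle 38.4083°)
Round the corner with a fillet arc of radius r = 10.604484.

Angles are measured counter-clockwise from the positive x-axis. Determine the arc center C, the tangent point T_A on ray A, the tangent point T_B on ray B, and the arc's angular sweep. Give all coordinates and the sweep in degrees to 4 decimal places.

bisector direction at 25.3048° = (0.904047,0.427433)
center distance |VC| = r/sin(θ/2) = 10.604484/sin(13.1036°) = 46.775205
C = V + |VC|·bis = (55.7180,33.7429)
T_A = V + ((C−V)·d_A)·d_A = V + 45.5573·d_A = (57.9592,23.3780)
T_B = V + ((C−V)·d_B)·d_B = V + 45.5573·d_B = (49.1299,42.0527)
sweep = 180° − θ = 153.7929°

center=(55.7180,33.7429) T_A=(57.9592,23.3780) T_B=(49.1299,42.0527) sweep=153.7929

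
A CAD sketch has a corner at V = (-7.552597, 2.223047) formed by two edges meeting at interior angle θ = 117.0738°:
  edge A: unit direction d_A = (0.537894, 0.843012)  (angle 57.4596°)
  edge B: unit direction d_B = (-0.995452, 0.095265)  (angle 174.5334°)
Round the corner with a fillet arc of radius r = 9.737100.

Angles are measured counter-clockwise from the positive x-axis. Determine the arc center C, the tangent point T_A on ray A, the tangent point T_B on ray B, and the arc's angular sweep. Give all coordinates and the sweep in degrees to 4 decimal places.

center=(-12.5562,12.4835) T_A=(-4.3477,7.2460) T_B=(-13.4838,2.7907) sweep=62.9262

bisector direction at 115.9965° = (-0.438316,0.898821)
center distance |VC| = r/sin(θ/2) = 9.737100/sin(58.5369°) = 11.415438
C = V + |VC|·bis = (-12.5562,12.4835)
T_A = V + ((C−V)·d_A)·d_A = V + 5.9583·d_A = (-4.3477,7.2460)
T_B = V + ((C−V)·d_B)·d_B = V + 5.9583·d_B = (-13.4838,2.7907)
sweep = 180° − θ = 62.9262°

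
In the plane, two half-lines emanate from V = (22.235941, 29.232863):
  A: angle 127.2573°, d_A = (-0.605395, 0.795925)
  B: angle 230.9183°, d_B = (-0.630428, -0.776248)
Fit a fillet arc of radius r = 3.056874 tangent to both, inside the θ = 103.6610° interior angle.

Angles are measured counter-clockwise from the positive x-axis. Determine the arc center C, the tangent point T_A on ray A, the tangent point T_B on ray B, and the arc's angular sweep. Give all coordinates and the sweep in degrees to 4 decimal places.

center=(18.3482,29.2948) T_A=(20.7812,31.1454) T_B=(20.7211,27.3676) sweep=76.3390

bisector direction at 179.0878° = (-0.999873,0.015920)
center distance |VC| = r/sin(θ/2) = 3.056874/sin(51.8305°) = 3.888233
C = V + |VC|·bis = (18.3482,29.2948)
T_A = V + ((C−V)·d_A)·d_A = V + 2.4029·d_A = (20.7812,31.1454)
T_B = V + ((C−V)·d_B)·d_B = V + 2.4029·d_B = (20.7211,27.3676)
sweep = 180° − θ = 76.3390°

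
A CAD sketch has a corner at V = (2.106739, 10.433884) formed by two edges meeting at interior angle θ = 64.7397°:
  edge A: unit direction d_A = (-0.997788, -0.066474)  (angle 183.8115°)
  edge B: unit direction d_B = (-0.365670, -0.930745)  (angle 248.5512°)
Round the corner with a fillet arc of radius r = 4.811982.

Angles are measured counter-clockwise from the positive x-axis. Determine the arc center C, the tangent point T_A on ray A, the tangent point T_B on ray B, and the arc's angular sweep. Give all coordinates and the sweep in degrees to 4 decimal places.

bisector direction at 216.1813° = (-0.807153,-0.590343)
center distance |VC| = r/sin(θ/2) = 4.811982/sin(32.3698°) = 8.987934
C = V + |VC|·bis = (-5.1479,5.1279)
T_A = V + ((C−V)·d_A)·d_A = V + 7.5913·d_A = (-5.4678,9.9293)
T_B = V + ((C−V)·d_B)·d_B = V + 7.5913·d_B = (-0.6692,3.3683)
sweep = 180° − θ = 115.2603°

center=(-5.1479,5.1279) T_A=(-5.4678,9.9293) T_B=(-0.6692,3.3683) sweep=115.2603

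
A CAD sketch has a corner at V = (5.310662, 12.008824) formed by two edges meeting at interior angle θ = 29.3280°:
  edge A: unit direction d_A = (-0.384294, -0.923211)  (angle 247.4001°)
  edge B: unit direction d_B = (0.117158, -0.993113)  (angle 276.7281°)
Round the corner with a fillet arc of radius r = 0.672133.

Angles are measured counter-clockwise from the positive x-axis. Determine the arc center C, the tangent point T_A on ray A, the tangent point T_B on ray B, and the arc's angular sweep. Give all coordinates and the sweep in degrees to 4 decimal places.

bisector direction at 262.0641° = (-0.138065,-0.990423)
center distance |VC| = r/sin(θ/2) = 0.672133/sin(14.6640°) = 2.655077
C = V + |VC|·bis = (4.9441,9.3792)
T_A = V + ((C−V)·d_A)·d_A = V + 2.5686·d_A = (4.3236,9.6375)
T_B = V + ((C−V)·d_B)·d_B = V + 2.5686·d_B = (5.6116,9.4579)
sweep = 180° − θ = 150.6720°

center=(4.9441,9.3792) T_A=(4.3236,9.6375) T_B=(5.6116,9.4579) sweep=150.6720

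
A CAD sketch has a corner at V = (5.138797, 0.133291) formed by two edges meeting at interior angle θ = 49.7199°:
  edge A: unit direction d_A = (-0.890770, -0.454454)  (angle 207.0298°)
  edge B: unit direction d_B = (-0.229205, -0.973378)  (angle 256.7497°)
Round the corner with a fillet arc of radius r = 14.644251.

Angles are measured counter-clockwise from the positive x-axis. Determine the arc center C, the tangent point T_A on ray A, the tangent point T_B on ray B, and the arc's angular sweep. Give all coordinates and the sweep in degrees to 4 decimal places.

bisector direction at 231.8898° = (-0.617177,-0.786825)
center distance |VC| = r/sin(θ/2) = 14.644251/sin(24.8600°) = 34.833950
C = V + |VC|·bis = (-16.3599,-27.2749)
T_A = V + ((C−V)·d_A)·d_A = V + 31.6062·d_A = (-23.0150,-14.2303)
T_B = V + ((C−V)·d_B)·d_B = V + 31.6062·d_B = (-2.1055,-30.6315)
sweep = 180° − θ = 130.2801°

center=(-16.3599,-27.2749) T_A=(-23.0150,-14.2303) T_B=(-2.1055,-30.6315) sweep=130.2801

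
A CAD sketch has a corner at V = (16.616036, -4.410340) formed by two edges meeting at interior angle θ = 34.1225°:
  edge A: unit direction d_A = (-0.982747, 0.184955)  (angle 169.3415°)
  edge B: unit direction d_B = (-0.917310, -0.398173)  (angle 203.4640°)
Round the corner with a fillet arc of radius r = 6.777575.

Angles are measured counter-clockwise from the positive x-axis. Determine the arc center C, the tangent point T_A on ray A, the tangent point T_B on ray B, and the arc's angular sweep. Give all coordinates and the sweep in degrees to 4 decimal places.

center=(-6.3405,-6.9864) T_A=(-5.0869,-0.3258) T_B=(-3.6418,-13.2036) sweep=145.8775

bisector direction at 186.4027° = (-0.993763,-0.111517)
center distance |VC| = r/sin(θ/2) = 6.777575/sin(17.0613°) = 23.100604
C = V + |VC|·bis = (-6.3405,-6.9864)
T_A = V + ((C−V)·d_A)·d_A = V + 22.0840·d_A = (-5.0869,-0.3258)
T_B = V + ((C−V)·d_B)·d_B = V + 22.0840·d_B = (-3.6418,-13.2036)
sweep = 180° − θ = 145.8775°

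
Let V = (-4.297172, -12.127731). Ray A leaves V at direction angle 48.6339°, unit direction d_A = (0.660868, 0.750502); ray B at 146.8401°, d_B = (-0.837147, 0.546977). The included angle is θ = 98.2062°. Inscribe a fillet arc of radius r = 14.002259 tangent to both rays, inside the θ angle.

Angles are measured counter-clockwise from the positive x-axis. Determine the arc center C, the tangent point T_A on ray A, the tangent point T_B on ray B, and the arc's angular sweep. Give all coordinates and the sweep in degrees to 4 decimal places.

center=(-6.7910,6.2279) T_A=(3.7177,-3.0258) T_B=(-14.4499,-5.4941) sweep=81.7938

bisector direction at 97.7370° = (-0.134626,0.990896)
center distance |VC| = r/sin(θ/2) = 14.002259/sin(49.1031°) = 18.524229
C = V + |VC|·bis = (-6.7910,6.2279)
T_A = V + ((C−V)·d_A)·d_A = V + 12.1278·d_A = (3.7177,-3.0258)
T_B = V + ((C−V)·d_B)·d_B = V + 12.1278·d_B = (-14.4499,-5.4941)
sweep = 180° − θ = 81.7938°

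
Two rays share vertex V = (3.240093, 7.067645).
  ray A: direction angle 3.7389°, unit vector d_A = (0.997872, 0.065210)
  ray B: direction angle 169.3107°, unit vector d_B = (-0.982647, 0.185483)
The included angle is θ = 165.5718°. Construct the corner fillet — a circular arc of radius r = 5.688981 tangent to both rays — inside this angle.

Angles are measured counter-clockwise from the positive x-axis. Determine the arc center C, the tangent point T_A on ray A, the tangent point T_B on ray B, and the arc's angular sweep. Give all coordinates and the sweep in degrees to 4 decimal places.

center=(3.5877,12.7915) T_A=(3.9587,7.1146) T_B=(2.5325,7.2012) sweep=14.4282

bisector direction at 86.5248° = (0.060616,0.998161)
center distance |VC| = r/sin(θ/2) = 5.688981/sin(82.7859°) = 5.734375
C = V + |VC|·bis = (3.5877,12.7915)
T_A = V + ((C−V)·d_A)·d_A = V + 0.7201·d_A = (3.9587,7.1146)
T_B = V + ((C−V)·d_B)·d_B = V + 0.7201·d_B = (2.5325,7.2012)
sweep = 180° − θ = 14.4282°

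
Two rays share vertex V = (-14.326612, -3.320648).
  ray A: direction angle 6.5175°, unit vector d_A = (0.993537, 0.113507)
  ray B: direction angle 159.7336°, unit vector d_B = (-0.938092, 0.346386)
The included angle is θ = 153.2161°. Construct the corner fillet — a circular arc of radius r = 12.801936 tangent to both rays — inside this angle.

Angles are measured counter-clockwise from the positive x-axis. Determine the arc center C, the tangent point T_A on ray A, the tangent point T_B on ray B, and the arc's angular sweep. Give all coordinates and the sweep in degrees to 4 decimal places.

bisector direction at 83.1256° = (0.119694,0.992811)
center distance |VC| = r/sin(θ/2) = 12.801936/sin(76.6081°) = 13.159771
C = V + |VC|·bis = (-12.7515,9.7445)
T_A = V + ((C−V)·d_A)·d_A = V + 3.0480·d_A = (-11.2984,-2.9747)
T_B = V + ((C−V)·d_B)·d_B = V + 3.0480·d_B = (-17.1859,-2.2649)
sweep = 180° − θ = 26.7839°

center=(-12.7515,9.7445) T_A=(-11.2984,-2.9747) T_B=(-17.1859,-2.2649) sweep=26.7839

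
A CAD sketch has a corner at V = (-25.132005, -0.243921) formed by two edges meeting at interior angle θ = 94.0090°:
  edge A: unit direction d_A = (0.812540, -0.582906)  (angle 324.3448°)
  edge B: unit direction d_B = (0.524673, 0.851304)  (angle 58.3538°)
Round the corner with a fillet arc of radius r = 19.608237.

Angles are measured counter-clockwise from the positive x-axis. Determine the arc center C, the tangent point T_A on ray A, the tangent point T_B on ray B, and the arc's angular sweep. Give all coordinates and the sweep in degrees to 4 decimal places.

bisector direction at 11.3493° = (0.980446,0.196790)
center distance |VC| = r/sin(θ/2) = 19.608237/sin(47.0045°) = 26.808918
C = V + |VC|·bis = (1.1527,5.0318)
T_A = V + ((C−V)·d_A)·d_A = V + 18.2821·d_A = (-10.2771,-10.9007)
T_B = V + ((C−V)·d_B)·d_B = V + 18.2821·d_B = (-15.5399,15.3197)
sweep = 180° − θ = 85.9910°

center=(1.1527,5.0318) T_A=(-10.2771,-10.9007) T_B=(-15.5399,15.3197) sweep=85.9910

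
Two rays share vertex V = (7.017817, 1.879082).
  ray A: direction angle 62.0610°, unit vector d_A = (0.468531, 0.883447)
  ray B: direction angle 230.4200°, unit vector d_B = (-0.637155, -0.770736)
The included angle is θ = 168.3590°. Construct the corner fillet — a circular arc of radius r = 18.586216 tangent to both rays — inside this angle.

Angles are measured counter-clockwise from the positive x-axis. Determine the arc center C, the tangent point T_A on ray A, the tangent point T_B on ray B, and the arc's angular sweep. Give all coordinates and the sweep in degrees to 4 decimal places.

bisector direction at 146.2405° = (-0.831377,0.555708)
center distance |VC| = r/sin(θ/2) = 18.586216/sin(84.1795°) = 18.682534
C = V + |VC|·bis = (-8.5144,12.2611)
T_A = V + ((C−V)·d_A)·d_A = V + 1.8946·d_A = (7.9055,3.5529)
T_B = V + ((C−V)·d_B)·d_B = V + 1.8946·d_B = (5.8106,0.4188)
sweep = 180° − θ = 11.6410°

center=(-8.5144,12.2611) T_A=(7.9055,3.5529) T_B=(5.8106,0.4188) sweep=11.6410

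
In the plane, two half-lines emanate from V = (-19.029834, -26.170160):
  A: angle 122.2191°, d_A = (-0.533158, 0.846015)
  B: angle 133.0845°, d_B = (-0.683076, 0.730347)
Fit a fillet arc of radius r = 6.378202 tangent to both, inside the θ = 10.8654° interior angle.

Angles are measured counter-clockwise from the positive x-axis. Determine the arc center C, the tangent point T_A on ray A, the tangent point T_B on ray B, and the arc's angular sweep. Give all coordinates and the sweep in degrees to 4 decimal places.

bisector direction at 127.6518° = (-0.610861,0.791738)
center distance |VC| = r/sin(θ/2) = 6.378202/sin(5.4327°) = 67.368384
C = V + |VC|·bis = (-60.1826,27.1679)
T_A = V + ((C−V)·d_A)·d_A = V + 67.0658·d_A = (-54.7865,30.5685)
T_B = V + ((C−V)·d_B)·d_B = V + 67.0658·d_B = (-64.8409,22.8111)
sweep = 180° − θ = 169.1346°

center=(-60.1826,27.1679) T_A=(-54.7865,30.5685) T_B=(-64.8409,22.8111) sweep=169.1346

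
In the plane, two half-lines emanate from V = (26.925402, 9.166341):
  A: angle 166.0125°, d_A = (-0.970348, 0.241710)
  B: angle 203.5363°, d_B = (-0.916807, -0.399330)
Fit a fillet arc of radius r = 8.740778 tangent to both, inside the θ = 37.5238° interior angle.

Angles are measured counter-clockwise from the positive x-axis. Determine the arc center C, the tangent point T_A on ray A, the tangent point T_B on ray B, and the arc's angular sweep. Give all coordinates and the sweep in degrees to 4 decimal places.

center=(-0.1563,6.9044) T_A=(1.9565,15.3860) T_B=(3.3342,-1.1092) sweep=142.4762

bisector direction at 184.7744° = (-0.996530,-0.083233)
center distance |VC| = r/sin(θ/2) = 8.740778/sin(18.7619°) = 27.175983
C = V + |VC|·bis = (-0.1563,6.9044)
T_A = V + ((C−V)·d_A)·d_A = V + 25.7319·d_A = (1.9565,15.3860)
T_B = V + ((C−V)·d_B)·d_B = V + 25.7319·d_B = (3.3342,-1.1092)
sweep = 180° − θ = 142.4762°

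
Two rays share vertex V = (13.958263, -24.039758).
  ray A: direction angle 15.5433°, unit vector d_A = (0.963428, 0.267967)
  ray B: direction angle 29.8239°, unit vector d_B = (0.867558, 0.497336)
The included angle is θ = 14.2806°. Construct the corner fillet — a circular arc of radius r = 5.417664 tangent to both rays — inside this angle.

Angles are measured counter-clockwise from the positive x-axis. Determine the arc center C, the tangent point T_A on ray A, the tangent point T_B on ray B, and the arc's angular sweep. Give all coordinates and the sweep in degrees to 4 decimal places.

bisector direction at 22.6836° = (0.922649,0.385642)
center distance |VC| = r/sin(θ/2) = 5.417664/sin(7.1403°) = 43.585593
C = V + |VC|·bis = (54.1724,-7.2313)
T_A = V + ((C−V)·d_A)·d_A = V + 43.2476·d_A = (55.6242,-12.4509)
T_B = V + ((C−V)·d_B)·d_B = V + 43.2476·d_B = (51.4780,-2.5312)
sweep = 180° − θ = 165.7194°

center=(54.1724,-7.2313) T_A=(55.6242,-12.4509) T_B=(51.4780,-2.5312) sweep=165.7194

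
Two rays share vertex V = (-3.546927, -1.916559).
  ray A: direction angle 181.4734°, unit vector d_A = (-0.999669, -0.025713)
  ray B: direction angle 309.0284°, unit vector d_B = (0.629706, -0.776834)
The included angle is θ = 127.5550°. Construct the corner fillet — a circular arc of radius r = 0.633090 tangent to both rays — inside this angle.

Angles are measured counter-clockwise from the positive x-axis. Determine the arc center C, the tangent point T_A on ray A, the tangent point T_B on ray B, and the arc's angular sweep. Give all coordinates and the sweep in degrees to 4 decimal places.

bisector direction at 245.2509° = (-0.418645,-0.908150)
center distance |VC| = r/sin(θ/2) = 0.633090/sin(63.7775°) = 0.705719
C = V + |VC|·bis = (-3.8424,-2.5575)
T_A = V + ((C−V)·d_A)·d_A = V + 0.3118·d_A = (-3.8587,-1.9246)
T_B = V + ((C−V)·d_B)·d_B = V + 0.3118·d_B = (-3.3506,-2.1588)
sweep = 180° − θ = 52.4450°

center=(-3.8424,-2.5575) T_A=(-3.8587,-1.9246) T_B=(-3.3506,-2.1588) sweep=52.4450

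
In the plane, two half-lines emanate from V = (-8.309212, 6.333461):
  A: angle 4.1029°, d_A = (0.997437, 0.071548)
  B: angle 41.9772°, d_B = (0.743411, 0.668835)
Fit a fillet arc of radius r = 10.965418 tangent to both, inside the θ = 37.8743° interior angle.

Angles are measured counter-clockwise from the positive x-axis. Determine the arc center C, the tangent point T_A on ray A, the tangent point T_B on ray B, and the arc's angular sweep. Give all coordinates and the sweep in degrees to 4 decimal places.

bisector direction at 23.0400° = (0.920232,0.391374)
center distance |VC| = r/sin(θ/2) = 10.965418/sin(18.9371°) = 33.788530
C = V + |VC|·bis = (22.7841,19.5574)
T_A = V + ((C−V)·d_A)·d_A = V + 31.9597·d_A = (23.5686,8.6201)
T_B = V + ((C−V)·d_B)·d_B = V + 31.9597·d_B = (15.4500,27.7092)
sweep = 180° − θ = 142.1257°

center=(22.7841,19.5574) T_A=(23.5686,8.6201) T_B=(15.4500,27.7092) sweep=142.1257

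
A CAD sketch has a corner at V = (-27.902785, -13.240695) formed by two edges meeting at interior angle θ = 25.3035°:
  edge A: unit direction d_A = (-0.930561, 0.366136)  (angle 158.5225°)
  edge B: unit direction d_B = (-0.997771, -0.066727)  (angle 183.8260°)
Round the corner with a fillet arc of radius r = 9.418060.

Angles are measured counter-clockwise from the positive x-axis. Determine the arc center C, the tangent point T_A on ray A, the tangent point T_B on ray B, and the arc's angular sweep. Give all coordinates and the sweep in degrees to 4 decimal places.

center=(-70.3937,-6.6432) T_A=(-66.9454,2.1209) T_B=(-69.7652,-16.0403) sweep=154.6965

bisector direction at 171.1743° = (-0.988160,0.153430)
center distance |VC| = r/sin(θ/2) = 9.418060/sin(12.6517°) = 43.000008
C = V + |VC|·bis = (-70.3937,-6.6432)
T_A = V + ((C−V)·d_A)·d_A = V + 41.9559·d_A = (-66.9454,2.1209)
T_B = V + ((C−V)·d_B)·d_B = V + 41.9559·d_B = (-69.7652,-16.0403)
sweep = 180° − θ = 154.6965°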